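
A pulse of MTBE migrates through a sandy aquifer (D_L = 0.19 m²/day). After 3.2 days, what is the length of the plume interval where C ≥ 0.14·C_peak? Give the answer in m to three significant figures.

4.37 m

The plume is Gaussian with σ = √(2Dt) = √(2 × 0.19 × 3.2) = 1.103 m.
C/C_peak = exp(−Δx²/(2σ²)) = 0.14 ⇒ Δx = σ·√(−2 ln 0.14) = 1.103 × 1.983 = 2.187 m.
Width = 2Δx = 4.37 m.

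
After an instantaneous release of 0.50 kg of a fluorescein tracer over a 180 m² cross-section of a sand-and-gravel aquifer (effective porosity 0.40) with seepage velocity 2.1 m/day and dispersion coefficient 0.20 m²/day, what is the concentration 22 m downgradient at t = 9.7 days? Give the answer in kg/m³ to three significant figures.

0.000999 kg/m³

For an instantaneous plane source, C(x,t) = M/(n_e·A·√(4πDt)) · exp(−(x−vt)²/(4Dt)), with n_e·A the pore (flow) area.
Plume center vt = 2.1 × 9.7 = 20.37 m, so the well at 22 m is 1.63 m downgradient of the peak.
√(4πDt) = 4.937 m, giving peak height M/(n_e·A·√(4πDt)) = 0.50/(0.40 × 180 × 4.937) = 0.001407 kg/m³.
(x−vt)²/(4Dt) = (1.63)²/(4 × 0.20 × 9.7) = 0.3424; exp(−0.3424) = 0.7101.
C = 0.001407 × 0.7101 = 0.000999 kg/m³.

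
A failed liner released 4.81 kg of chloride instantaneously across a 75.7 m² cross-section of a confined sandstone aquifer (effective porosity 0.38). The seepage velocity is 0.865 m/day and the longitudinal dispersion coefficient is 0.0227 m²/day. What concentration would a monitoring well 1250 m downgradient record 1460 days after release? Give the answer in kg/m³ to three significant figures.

For an instantaneous plane source, C(x,t) = M/(n_e·A·√(4πDt)) · exp(−(x−vt)²/(4Dt)), with n_e·A the pore (flow) area.
Plume center vt = 0.865 × 1460 = 1262.9 m, so the well at 1250 m is 12.9 m upgradient of the peak.
√(4πDt) = 20.41 m, giving peak height M/(n_e·A·√(4πDt)) = 4.81/(0.38 × 75.7 × 20.41) = 0.008193 kg/m³.
(x−vt)²/(4Dt) = (-12.9)²/(4 × 0.0227 × 1460) = 1.255; exp(−1.255) = 0.2851.
C = 0.008193 × 0.2851 = 0.00234 kg/m³.

0.00234 kg/m³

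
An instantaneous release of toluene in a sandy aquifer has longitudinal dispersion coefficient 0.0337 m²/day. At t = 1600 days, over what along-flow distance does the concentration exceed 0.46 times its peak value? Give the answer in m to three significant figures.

25.9 m

The plume is Gaussian with σ = √(2Dt) = √(2 × 0.0337 × 1600) = 10.38 m.
C/C_peak = exp(−Δx²/(2σ²)) = 0.46 ⇒ Δx = σ·√(−2 ln 0.46) = 10.38 × 1.246 = 12.93 m.
Width = 2Δx = 25.9 m.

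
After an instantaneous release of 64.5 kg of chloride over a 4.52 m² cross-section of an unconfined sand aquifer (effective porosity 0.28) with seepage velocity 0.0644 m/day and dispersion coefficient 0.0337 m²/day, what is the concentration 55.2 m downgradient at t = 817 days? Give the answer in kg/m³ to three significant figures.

2.58 kg/m³

For an instantaneous plane source, C(x,t) = M/(n_e·A·√(4πDt)) · exp(−(x−vt)²/(4Dt)), with n_e·A the pore (flow) area.
Plume center vt = 0.0644 × 817 = 52.6148 m, so the well at 55.2 m is 2.5852 m downgradient of the peak.
√(4πDt) = 18.60 m, giving peak height M/(n_e·A·√(4πDt)) = 64.5/(0.28 × 4.52 × 18.60) = 2.740 kg/m³.
(x−vt)²/(4Dt) = (2.5852)²/(4 × 0.0337 × 817) = 0.06068; exp(−0.06068) = 0.9411.
C = 2.740 × 0.9411 = 2.58 kg/m³.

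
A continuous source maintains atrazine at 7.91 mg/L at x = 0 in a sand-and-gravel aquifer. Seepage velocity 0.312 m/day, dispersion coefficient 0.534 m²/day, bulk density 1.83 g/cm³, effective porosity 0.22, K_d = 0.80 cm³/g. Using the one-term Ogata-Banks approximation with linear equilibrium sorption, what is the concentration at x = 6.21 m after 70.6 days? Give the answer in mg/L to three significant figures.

Retardation factor R = 1 + ρ_b·K_d/n = 1 + 1.83 × 0.80/0.22 = 7.655.
Sorption retards both mechanisms: v_R = v/R = 0.04076 m/day, D_R = D/R = 0.06976 m²/day.
v_R·t = 0.04076 × 70.6 = 2.877656 m; 2√(D_R t) = 4.438 m; argument = (6.21 − 2.877656)/4.438 = 0.7509.
C = C₀ × ½·erfc(0.7509) = 7.91 × 0.1441 = 1.14 mg/L.

1.14 mg/L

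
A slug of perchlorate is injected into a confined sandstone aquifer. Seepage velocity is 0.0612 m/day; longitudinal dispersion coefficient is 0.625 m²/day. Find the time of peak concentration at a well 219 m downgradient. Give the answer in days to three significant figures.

For the 1D instantaneous-source solution, setting ∂C/∂t = 0 at fixed x gives v²t² + 2Dt − x² = 0, so t = (√(D² + v²x²) − D)/v².
√(D² + v²x²) = √(0.625² + 0.0612² × 219²) = 13.42; v² = 0.00374544.
t = (13.42 − 0.625)/0.00374544 = 3420 days (vs. the pure-advection estimate x/v = 3580 d).

3420 days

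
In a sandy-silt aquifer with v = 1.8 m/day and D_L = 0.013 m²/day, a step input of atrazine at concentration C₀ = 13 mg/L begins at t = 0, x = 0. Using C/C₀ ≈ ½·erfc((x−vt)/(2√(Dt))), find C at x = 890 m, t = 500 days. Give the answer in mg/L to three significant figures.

13.0 mg/L

For a continuous step input, C/C₀ ≈ ½·erfc((x−vt)/(2√(Dt))).
vt = 1.8 × 500 = 900 m and 2√(Dt) = 2√(0.013 × 500) = 5.099 m.
Argument (x−vt)/(2√(Dt)) = (890 − 900)/5.099 = -1.961; ½·erfc(-1.961) = 0.9972.
C = 13 × 0.9972 = 13.0 mg/L.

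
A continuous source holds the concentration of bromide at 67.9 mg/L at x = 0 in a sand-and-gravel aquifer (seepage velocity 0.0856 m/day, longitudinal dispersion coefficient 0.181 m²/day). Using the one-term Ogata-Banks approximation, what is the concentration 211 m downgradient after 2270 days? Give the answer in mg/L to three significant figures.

For a continuous step input, C/C₀ ≈ ½·erfc((x−vt)/(2√(Dt))).
vt = 0.0856 × 2270 = 194.312 m and 2√(Dt) = 2√(0.181 × 2270) = 40.54 m.
Argument (x−vt)/(2√(Dt)) = (211 − 194.312)/40.54 = 0.4116; ½·erfc(0.4116) = 0.2803.
C = 67.9 × 0.2803 = 19.0 mg/L.

19.0 mg/L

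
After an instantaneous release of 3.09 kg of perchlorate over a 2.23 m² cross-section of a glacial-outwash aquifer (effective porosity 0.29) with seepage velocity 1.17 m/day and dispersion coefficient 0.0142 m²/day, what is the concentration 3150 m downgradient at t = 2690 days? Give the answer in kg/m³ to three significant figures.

For an instantaneous plane source, C(x,t) = M/(n_e·A·√(4πDt)) · exp(−(x−vt)²/(4Dt)), with n_e·A the pore (flow) area.
Plume center vt = 1.17 × 2690 = 3147.3 m, so the well at 3150 m is 2.7 m downgradient of the peak.
√(4πDt) = 21.91 m, giving peak height M/(n_e·A·√(4πDt)) = 3.09/(0.29 × 2.23 × 21.91) = 0.2181 kg/m³.
(x−vt)²/(4Dt) = (2.7)²/(4 × 0.0142 × 2690) = 0.04771; exp(−0.04771) = 0.9534.
C = 0.2181 × 0.9534 = 0.208 kg/m³.

0.208 kg/m³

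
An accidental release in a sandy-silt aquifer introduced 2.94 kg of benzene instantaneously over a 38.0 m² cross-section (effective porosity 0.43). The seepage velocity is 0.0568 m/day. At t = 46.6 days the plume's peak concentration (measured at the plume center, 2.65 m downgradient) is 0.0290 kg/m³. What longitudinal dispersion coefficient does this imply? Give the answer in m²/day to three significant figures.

0.0657 m²/day

At the plume center C_max = M/(n_e·A·√(4πDt)), so D = M²/(4πt·(n_e·A·C_max)²).
n_e·A·C_max = 0.43 × 38.0 × 0.0290 = 0.4739 kg/m.
D = 2.94²/(4π × 46.6 × 0.4739²) = 0.0657 m²/day.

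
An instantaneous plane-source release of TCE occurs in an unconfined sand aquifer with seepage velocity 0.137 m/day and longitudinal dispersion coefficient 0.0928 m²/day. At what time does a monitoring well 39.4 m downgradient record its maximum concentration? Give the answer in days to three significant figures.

For the 1D instantaneous-source solution, setting ∂C/∂t = 0 at fixed x gives v²t² + 2Dt − x² = 0, so t = (√(D² + v²x²) − D)/v².
√(D² + v²x²) = √(0.0928² + 0.137² × 39.4²) = 5.399; v² = 0.018769.
t = (5.399 − 0.0928)/0.018769 = 283 days (vs. the pure-advection estimate x/v = 288 d).

283 days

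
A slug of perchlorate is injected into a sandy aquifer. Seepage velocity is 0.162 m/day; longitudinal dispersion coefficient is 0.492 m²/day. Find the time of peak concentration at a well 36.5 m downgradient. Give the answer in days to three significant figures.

207 days

For the 1D instantaneous-source solution, setting ∂C/∂t = 0 at fixed x gives v²t² + 2Dt − x² = 0, so t = (√(D² + v²x²) − D)/v².
√(D² + v²x²) = √(0.492² + 0.162² × 36.5²) = 5.933; v² = 0.026244.
t = (5.933 − 0.492)/0.026244 = 207 days (vs. the pure-advection estimate x/v = 225 d).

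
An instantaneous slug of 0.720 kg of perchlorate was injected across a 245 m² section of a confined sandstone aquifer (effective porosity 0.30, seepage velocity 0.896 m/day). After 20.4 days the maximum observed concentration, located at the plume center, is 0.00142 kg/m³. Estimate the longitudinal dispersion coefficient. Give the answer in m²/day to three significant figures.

0.186 m²/day

At the plume center C_max = M/(n_e·A·√(4πDt)), so D = M²/(4πt·(n_e·A·C_max)²).
n_e·A·C_max = 0.30 × 245 × 0.00142 = 0.1044 kg/m.
D = 0.720²/(4π × 20.4 × 0.1044²) = 0.186 m²/day.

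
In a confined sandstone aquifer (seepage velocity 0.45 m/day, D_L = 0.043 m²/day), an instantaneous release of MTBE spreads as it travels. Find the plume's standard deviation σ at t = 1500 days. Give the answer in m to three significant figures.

11.4 m

Dispersive spreading gives a Gaussian with σ² = 2Dt; advection only shifts the center.
σ = √(2 × 0.043 × 1500) = 11.4 m.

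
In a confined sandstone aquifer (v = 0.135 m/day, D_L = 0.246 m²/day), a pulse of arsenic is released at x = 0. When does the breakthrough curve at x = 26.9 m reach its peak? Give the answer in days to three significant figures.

For the 1D instantaneous-source solution, setting ∂C/∂t = 0 at fixed x gives v²t² + 2Dt − x² = 0, so t = (√(D² + v²x²) − D)/v².
√(D² + v²x²) = √(0.246² + 0.135² × 26.9²) = 3.640; v² = 0.018225.
t = (3.640 − 0.246)/0.018225 = 186 days (vs. the pure-advection estimate x/v = 199 d).

186 days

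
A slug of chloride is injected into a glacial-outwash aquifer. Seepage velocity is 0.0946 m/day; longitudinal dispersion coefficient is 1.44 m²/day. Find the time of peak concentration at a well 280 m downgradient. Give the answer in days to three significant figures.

For the 1D instantaneous-source solution, setting ∂C/∂t = 0 at fixed x gives v²t² + 2Dt − x² = 0, so t = (√(D² + v²x²) − D)/v².
√(D² + v²x²) = √(1.44² + 0.0946² × 280²) = 26.53; v² = 0.00894916.
t = (26.53 − 1.44)/0.00894916 = 2800 days (vs. the pure-advection estimate x/v = 2960 d).

2800 days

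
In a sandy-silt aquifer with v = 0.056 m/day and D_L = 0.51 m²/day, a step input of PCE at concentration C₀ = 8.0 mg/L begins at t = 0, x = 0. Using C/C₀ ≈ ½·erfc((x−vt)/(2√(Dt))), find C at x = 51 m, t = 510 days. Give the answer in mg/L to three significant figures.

1.30 mg/L

For a continuous step input, C/C₀ ≈ ½·erfc((x−vt)/(2√(Dt))).
vt = 0.056 × 510 = 28.56 m and 2√(Dt) = 2√(0.51 × 510) = 32.26 m.
Argument (x−vt)/(2√(Dt)) = (51 − 28.56)/32.26 = 0.6956; ½·erfc(0.6956) = 0.1626.
C = 8.0 × 0.1626 = 1.30 mg/L.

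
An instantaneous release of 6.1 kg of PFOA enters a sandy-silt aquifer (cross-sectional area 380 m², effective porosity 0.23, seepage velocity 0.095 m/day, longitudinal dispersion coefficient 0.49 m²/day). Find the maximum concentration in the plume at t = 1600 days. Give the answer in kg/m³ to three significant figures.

0.000703 kg/m³

The peak of an instantaneous 1D plume sits at x = vt; there the Gaussian factor is 1 and C_max = M/(n_e·A·√(4πDt)), where n_e·A is the pore area the mass is dissolved in.
√(4πDt) = √(4π × 0.49 × 1600) = 99.26 m, so C_max = 6.1/(0.23 × 380 × 99.26) = 0.000703 kg/m³.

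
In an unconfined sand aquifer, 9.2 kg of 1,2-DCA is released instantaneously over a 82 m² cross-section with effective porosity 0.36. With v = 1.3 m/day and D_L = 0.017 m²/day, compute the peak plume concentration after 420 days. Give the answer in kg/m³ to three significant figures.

The peak of an instantaneous 1D plume sits at x = vt; there the Gaussian factor is 1 and C_max = M/(n_e·A·√(4πDt)), where n_e·A is the pore area the mass is dissolved in.
√(4πDt) = √(4π × 0.017 × 420) = 9.472 m, so C_max = 9.2/(0.36 × 82 × 9.472) = 0.0329 kg/m³.

0.0329 kg/m³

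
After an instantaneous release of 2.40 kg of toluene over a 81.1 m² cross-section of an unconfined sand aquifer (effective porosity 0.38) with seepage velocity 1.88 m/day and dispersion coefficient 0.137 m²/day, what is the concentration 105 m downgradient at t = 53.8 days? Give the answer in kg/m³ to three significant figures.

For an instantaneous plane source, C(x,t) = M/(n_e·A·√(4πDt)) · exp(−(x−vt)²/(4Dt)), with n_e·A the pore (flow) area.
Plume center vt = 1.88 × 53.8 = 101.144 m, so the well at 105 m is 3.856 m downgradient of the peak.
√(4πDt) = 9.624 m, giving peak height M/(n_e·A·√(4πDt)) = 2.40/(0.38 × 81.1 × 9.624) = 0.008092 kg/m³.
(x−vt)²/(4Dt) = (3.856)²/(4 × 0.137 × 53.8) = 0.5043; exp(−0.5043) = 0.6039.
C = 0.008092 × 0.6039 = 0.00489 kg/m³.

0.00489 kg/m³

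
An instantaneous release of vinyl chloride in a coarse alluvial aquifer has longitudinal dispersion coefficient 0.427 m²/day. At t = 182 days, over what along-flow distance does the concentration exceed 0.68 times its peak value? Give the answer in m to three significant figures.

The plume is Gaussian with σ = √(2Dt) = √(2 × 0.427 × 182) = 12.47 m.
C/C_peak = exp(−Δx²/(2σ²)) = 0.68 ⇒ Δx = σ·√(−2 ln 0.68) = 12.47 × 0.8783 = 10.95 m.
Width = 2Δx = 21.9 m.

21.9 m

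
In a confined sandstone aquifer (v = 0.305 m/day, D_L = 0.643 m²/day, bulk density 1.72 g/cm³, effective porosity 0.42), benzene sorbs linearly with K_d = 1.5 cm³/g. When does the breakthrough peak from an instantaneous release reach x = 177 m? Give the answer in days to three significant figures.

Retardation factor R = 1 + ρ_b·K_d/n = 1 + 1.72 × 1.5/0.42 = 7.143.
Sorption retards both mechanisms: v_R = v/R = 0.04270 m/day, D_R = D/R = 0.09002 m²/day.
Peak time from v_R²t² + 2D_R t − x² = 0: t = (√(D_R² + v_R²x²) − D_R)/v_R².
√(D_R² + v_R²x²) = √(0.09002² + 0.04270² × 177²) = 7.558; v_R² = 0.001823.
t = (7.558 − 0.09002)/0.001823 = 4100 days.

4100 days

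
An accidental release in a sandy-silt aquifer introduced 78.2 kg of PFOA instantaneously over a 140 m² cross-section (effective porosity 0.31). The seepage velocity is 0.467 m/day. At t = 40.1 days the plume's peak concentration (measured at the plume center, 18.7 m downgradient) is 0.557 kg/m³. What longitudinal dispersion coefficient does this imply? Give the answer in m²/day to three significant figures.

At the plume center C_max = M/(n_e·A·√(4πDt)), so D = M²/(4πt·(n_e·A·C_max)²).
n_e·A·C_max = 0.31 × 140 × 0.557 = 24.17 kg/m.
D = 78.2²/(4π × 40.1 × 24.17²) = 0.0208 m²/day.

0.0208 m²/day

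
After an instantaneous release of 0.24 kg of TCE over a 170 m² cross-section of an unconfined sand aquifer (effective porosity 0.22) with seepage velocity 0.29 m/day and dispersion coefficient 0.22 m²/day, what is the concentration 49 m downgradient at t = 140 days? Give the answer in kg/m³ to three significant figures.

For an instantaneous plane source, C(x,t) = M/(n_e·A·√(4πDt)) · exp(−(x−vt)²/(4Dt)), with n_e·A the pore (flow) area.
Plume center vt = 0.29 × 140 = 40.6 m, so the well at 49 m is 8.4 m downgradient of the peak.
√(4πDt) = 19.67 m, giving peak height M/(n_e·A·√(4πDt)) = 0.24/(0.22 × 170 × 19.67) = 0.0003262 kg/m³.
(x−vt)²/(4Dt) = (8.4)²/(4 × 0.22 × 140) = 0.5727; exp(−0.5727) = 0.5640.
C = 0.0003262 × 0.5640 = 0.000184 kg/m³.

0.000184 kg/m³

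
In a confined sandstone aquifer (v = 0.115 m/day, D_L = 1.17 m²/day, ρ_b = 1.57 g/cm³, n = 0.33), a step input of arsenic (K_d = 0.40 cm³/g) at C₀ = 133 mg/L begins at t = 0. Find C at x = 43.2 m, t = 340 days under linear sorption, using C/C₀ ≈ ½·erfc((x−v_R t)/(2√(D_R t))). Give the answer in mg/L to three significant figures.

Retardation factor R = 1 + ρ_b·K_d/n = 1 + 1.57 × 0.40/0.33 = 2.903.
Sorption retards both mechanisms: v_R = v/R = 0.03961 m/day, D_R = D/R = 0.4030 m²/day.
v_R·t = 0.03961 × 340 = 13.4674 m; 2√(D_R t) = 23.41 m; argument = (43.2 − 13.4674)/23.41 = 1.270.
C = C₀ × ½·erfc(1.270) = 133 × 0.03624 = 4.82 mg/L.

4.82 mg/L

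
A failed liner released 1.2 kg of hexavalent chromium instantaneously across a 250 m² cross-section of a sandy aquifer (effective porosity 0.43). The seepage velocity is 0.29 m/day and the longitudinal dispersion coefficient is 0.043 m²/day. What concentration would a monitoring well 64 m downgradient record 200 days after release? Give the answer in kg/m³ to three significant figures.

For an instantaneous plane source, C(x,t) = M/(n_e·A·√(4πDt)) · exp(−(x−vt)²/(4Dt)), with n_e·A the pore (flow) area.
Plume center vt = 0.29 × 200 = 58 m, so the well at 64 m is 6 m downgradient of the peak.
√(4πDt) = 10.40 m, giving peak height M/(n_e·A·√(4πDt)) = 1.2/(0.43 × 250 × 10.40) = 0.001073 kg/m³.
(x−vt)²/(4Dt) = (6)²/(4 × 0.043 × 200) = 1.047; exp(−1.047) = 0.3510.
C = 0.001073 × 0.3510 = 0.000377 kg/m³.

0.000377 kg/m³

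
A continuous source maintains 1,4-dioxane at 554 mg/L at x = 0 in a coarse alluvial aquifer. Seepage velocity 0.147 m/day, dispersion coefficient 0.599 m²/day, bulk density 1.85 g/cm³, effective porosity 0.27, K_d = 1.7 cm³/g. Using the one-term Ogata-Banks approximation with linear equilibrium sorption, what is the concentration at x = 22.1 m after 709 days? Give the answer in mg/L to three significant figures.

25.1 mg/L

Retardation factor R = 1 + ρ_b·K_d/n = 1 + 1.85 × 1.7/0.27 = 12.65.
Sorption retards both mechanisms: v_R = v/R = 0.01162 m/day, D_R = D/R = 0.04735 m²/day.
v_R·t = 0.01162 × 709 = 8.23858 m; 2√(D_R t) = 11.59 m; argument = (22.1 − 8.23858)/11.59 = 1.196.
C = C₀ × ½·erfc(1.196) = 554 × 0.04538 = 25.1 mg/L.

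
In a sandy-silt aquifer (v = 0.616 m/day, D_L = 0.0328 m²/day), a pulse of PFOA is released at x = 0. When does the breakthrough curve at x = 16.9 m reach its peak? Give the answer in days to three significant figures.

For the 1D instantaneous-source solution, setting ∂C/∂t = 0 at fixed x gives v²t² + 2Dt − x² = 0, so t = (√(D² + v²x²) − D)/v².
√(D² + v²x²) = √(0.0328² + 0.616² × 16.9²) = 10.41; v² = 0.379456.
t = (10.41 − 0.0328)/0.379456 = 27.3 days (vs. the pure-advection estimate x/v = 27.4 d).

27.3 days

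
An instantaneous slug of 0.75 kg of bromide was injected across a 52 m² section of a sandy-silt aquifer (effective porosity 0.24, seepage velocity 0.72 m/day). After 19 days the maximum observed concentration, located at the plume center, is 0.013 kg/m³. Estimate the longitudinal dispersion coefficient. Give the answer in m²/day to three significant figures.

At the plume center C_max = M/(n_e·A·√(4πDt)), so D = M²/(4πt·(n_e·A·C_max)²).
n_e·A·C_max = 0.24 × 52 × 0.013 = 0.1622 kg/m.
D = 0.75²/(4π × 19 × 0.1622²) = 0.0895 m²/day.

0.0895 m²/day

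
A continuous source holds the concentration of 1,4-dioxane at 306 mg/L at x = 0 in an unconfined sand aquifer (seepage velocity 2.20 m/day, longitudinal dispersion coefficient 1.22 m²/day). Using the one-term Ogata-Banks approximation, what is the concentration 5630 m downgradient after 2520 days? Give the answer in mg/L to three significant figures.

For a continuous step input, C/C₀ ≈ ½·erfc((x−vt)/(2√(Dt))).
vt = 2.20 × 2520 = 5544 m and 2√(Dt) = 2√(1.22 × 2520) = 110.9 m.
Argument (x−vt)/(2√(Dt)) = (5630 − 5544)/110.9 = 0.7755; ½·erfc(0.7755) = 0.1364.
C = 306 × 0.1364 = 41.7 mg/L.

41.7 mg/L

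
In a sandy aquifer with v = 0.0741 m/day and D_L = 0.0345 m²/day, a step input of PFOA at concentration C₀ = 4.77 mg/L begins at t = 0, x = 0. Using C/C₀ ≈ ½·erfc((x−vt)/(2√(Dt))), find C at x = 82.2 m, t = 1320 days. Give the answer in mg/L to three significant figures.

For a continuous step input, C/C₀ ≈ ½·erfc((x−vt)/(2√(Dt))).
vt = 0.0741 × 1320 = 97.812 m and 2√(Dt) = 2√(0.0345 × 1320) = 13.50 m.
Argument (x−vt)/(2√(Dt)) = (82.2 − 97.812)/13.50 = -1.156; ½·erfc(-1.156) = 0.9490.
C = 4.77 × 0.9490 = 4.53 mg/L.

4.53 mg/L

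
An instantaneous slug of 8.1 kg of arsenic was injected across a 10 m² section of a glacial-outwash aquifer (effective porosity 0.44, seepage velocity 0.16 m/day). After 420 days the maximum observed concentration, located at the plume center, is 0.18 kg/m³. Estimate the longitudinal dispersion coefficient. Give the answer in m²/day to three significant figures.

At the plume center C_max = M/(n_e·A·√(4πDt)), so D = M²/(4πt·(n_e·A·C_max)²).
n_e·A·C_max = 0.44 × 10 × 0.18 = 0.7920 kg/m.
D = 8.1²/(4π × 420 × 0.7920²) = 0.0198 m²/day.

0.0198 m²/day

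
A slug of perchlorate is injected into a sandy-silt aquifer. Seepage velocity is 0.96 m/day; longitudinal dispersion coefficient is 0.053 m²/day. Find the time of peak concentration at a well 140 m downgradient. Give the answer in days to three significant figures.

For the 1D instantaneous-source solution, setting ∂C/∂t = 0 at fixed x gives v²t² + 2Dt − x² = 0, so t = (√(D² + v²x²) − D)/v².
√(D² + v²x²) = √(0.053² + 0.96² × 140²) = 134.4; v² = 0.9216.
t = (134.4 − 0.053)/0.9216 = 146 days (vs. the pure-advection estimate x/v = 146 d).

146 days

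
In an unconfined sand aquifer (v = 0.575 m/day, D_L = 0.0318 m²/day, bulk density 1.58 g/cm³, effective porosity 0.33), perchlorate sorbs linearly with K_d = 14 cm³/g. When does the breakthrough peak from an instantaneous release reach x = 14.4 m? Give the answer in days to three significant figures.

1700 days

Retardation factor R = 1 + ρ_b·K_d/n = 1 + 1.58 × 14/0.33 = 68.03.
Sorption retards both mechanisms: v_R = v/R = 0.008452 m/day, D_R = D/R = 0.0004674 m²/day.
Peak time from v_R²t² + 2D_R t − x² = 0: t = (√(D_R² + v_R²x²) − D_R)/v_R².
√(D_R² + v_R²x²) = √(0.0004674² + 0.008452² × 14.4²) = 0.1217; v_R² = 7.144e-05.
t = (0.1217 − 0.0004674)/7.144e-05 = 1700 days.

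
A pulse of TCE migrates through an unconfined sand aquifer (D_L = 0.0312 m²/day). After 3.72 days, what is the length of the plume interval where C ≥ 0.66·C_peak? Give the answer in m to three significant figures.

The plume is Gaussian with σ = √(2Dt) = √(2 × 0.0312 × 3.72) = 0.4818 m.
C/C_peak = exp(−Δx²/(2σ²)) = 0.66 ⇒ Δx = σ·√(−2 ln 0.66) = 0.4818 × 0.9116 = 0.4392 m.
Width = 2Δx = 0.878 m.

0.878 m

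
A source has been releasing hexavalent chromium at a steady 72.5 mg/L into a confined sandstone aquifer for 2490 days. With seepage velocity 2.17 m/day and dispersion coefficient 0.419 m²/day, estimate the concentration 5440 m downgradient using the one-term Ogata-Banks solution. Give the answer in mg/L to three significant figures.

For a continuous step input, C/C₀ ≈ ½·erfc((x−vt)/(2√(Dt))).
vt = 2.17 × 2490 = 5403.3 m and 2√(Dt) = 2√(0.419 × 2490) = 64.60 m.
Argument (x−vt)/(2√(Dt)) = (5440 − 5403.3)/64.60 = 0.5681; ½·erfc(0.5681) = 0.2109.
C = 72.5 × 0.2109 = 15.3 mg/L.

15.3 mg/L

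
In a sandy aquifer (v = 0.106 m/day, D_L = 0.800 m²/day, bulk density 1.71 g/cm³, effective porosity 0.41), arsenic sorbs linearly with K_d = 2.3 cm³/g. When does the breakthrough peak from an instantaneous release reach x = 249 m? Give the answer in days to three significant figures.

Retardation factor R = 1 + ρ_b·K_d/n = 1 + 1.71 × 2.3/0.41 = 10.59.
Sorption retards both mechanisms: v_R = v/R = 0.01001 m/day, D_R = D/R = 0.07554 m²/day.
Peak time from v_R²t² + 2D_R t − x² = 0: t = (√(D_R² + v_R²x²) − D_R)/v_R².
√(D_R² + v_R²x²) = √(0.07554² + 0.01001² × 249²) = 2.494; v_R² = 0.0001002.
t = (2.494 − 0.07554)/0.0001002 = 24100 days.

24100 days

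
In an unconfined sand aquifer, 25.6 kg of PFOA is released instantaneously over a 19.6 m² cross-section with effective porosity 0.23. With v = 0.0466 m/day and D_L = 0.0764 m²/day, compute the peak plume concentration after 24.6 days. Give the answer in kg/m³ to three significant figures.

1.17 kg/m³

The peak of an instantaneous 1D plume sits at x = vt; there the Gaussian factor is 1 and C_max = M/(n_e·A·√(4πDt)), where n_e·A is the pore area the mass is dissolved in.
√(4πDt) = √(4π × 0.0764 × 24.6) = 4.860 m, so C_max = 25.6/(0.23 × 19.6 × 4.860) = 1.17 kg/m³.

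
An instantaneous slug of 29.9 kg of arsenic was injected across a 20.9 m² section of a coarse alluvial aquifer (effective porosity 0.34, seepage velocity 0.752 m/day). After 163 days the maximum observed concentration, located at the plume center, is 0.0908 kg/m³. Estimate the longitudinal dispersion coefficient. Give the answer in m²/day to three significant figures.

1.05 m²/day

At the plume center C_max = M/(n_e·A·√(4πDt)), so D = M²/(4πt·(n_e·A·C_max)²).
n_e·A·C_max = 0.34 × 20.9 × 0.0908 = 0.6452 kg/m.
D = 29.9²/(4π × 163 × 0.6452²) = 1.05 m²/day.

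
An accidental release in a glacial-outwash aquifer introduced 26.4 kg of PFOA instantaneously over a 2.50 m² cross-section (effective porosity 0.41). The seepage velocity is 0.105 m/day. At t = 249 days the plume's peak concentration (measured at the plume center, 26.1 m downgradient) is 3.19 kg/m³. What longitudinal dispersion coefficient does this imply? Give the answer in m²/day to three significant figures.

At the plume center C_max = M/(n_e·A·√(4πDt)), so D = M²/(4πt·(n_e·A·C_max)²).
n_e·A·C_max = 0.41 × 2.50 × 3.19 = 3.270 kg/m.
D = 26.4²/(4π × 249 × 3.270²) = 0.0208 m²/day.

0.0208 m²/day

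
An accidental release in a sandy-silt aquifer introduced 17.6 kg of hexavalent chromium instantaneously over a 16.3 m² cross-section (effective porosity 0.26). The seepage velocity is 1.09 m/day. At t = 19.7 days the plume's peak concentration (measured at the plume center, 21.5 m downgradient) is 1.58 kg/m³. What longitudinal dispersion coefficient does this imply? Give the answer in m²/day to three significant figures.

0.0279 m²/day

At the plume center C_max = M/(n_e·A·√(4πDt)), so D = M²/(4πt·(n_e·A·C_max)²).
n_e·A·C_max = 0.26 × 16.3 × 1.58 = 6.696 kg/m.
D = 17.6²/(4π × 19.7 × 6.696²) = 0.0279 m²/day.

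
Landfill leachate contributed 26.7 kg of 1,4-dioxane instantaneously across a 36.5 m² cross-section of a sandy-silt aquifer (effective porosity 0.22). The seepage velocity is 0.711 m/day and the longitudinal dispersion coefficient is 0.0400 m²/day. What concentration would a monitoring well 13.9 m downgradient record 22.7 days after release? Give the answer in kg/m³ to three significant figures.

0.247 kg/m³

For an instantaneous plane source, C(x,t) = M/(n_e·A·√(4πDt)) · exp(−(x−vt)²/(4Dt)), with n_e·A the pore (flow) area.
Plume center vt = 0.711 × 22.7 = 16.1397 m, so the well at 13.9 m is 2.2397 m upgradient of the peak.
√(4πDt) = 3.378 m, giving peak height M/(n_e·A·√(4πDt)) = 26.7/(0.22 × 36.5 × 3.378) = 0.9843 kg/m³.
(x−vt)²/(4Dt) = (-2.2397)²/(4 × 0.0400 × 22.7) = 1.381; exp(−1.381) = 0.2513.
C = 0.9843 × 0.2513 = 0.247 kg/m³.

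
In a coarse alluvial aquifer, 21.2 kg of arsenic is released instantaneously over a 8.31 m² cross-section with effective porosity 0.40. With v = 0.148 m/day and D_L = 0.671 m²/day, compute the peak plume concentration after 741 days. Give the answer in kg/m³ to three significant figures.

0.0807 kg/m³

The peak of an instantaneous 1D plume sits at x = vt; there the Gaussian factor is 1 and C_max = M/(n_e·A·√(4πDt)), where n_e·A is the pore area the mass is dissolved in.
√(4πDt) = √(4π × 0.671 × 741) = 79.05 m, so C_max = 21.2/(0.40 × 8.31 × 79.05) = 0.0807 kg/m³.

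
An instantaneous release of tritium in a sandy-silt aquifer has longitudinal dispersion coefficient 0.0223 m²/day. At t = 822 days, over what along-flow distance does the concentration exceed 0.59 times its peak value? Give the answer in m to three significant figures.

The plume is Gaussian with σ = √(2Dt) = √(2 × 0.0223 × 822) = 6.055 m.
C/C_peak = exp(−Δx²/(2σ²)) = 0.59 ⇒ Δx = σ·√(−2 ln 0.59) = 6.055 × 1.027 = 6.218 m.
Width = 2Δx = 12.4 m.

12.4 m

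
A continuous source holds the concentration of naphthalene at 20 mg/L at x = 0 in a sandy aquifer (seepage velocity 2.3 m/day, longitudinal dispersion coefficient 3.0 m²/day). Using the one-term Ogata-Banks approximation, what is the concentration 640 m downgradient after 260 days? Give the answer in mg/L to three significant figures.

For a continuous step input, C/C₀ ≈ ½·erfc((x−vt)/(2√(Dt))).
vt = 2.3 × 260 = 598 m and 2√(Dt) = 2√(3.0 × 260) = 55.86 m.
Argument (x−vt)/(2√(Dt)) = (640 − 598)/55.86 = 0.7519; ½·erfc(0.7519) = 0.1438.
C = 20 × 0.1438 = 2.88 mg/L.

2.88 mg/L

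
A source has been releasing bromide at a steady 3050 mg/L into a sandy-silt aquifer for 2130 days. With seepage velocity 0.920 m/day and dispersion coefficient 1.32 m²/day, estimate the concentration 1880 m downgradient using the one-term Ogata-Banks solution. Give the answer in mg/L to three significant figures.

2610 mg/L

For a continuous step input, C/C₀ ≈ ½·erfc((x−vt)/(2√(Dt))).
vt = 0.920 × 2130 = 1959.6 m and 2√(Dt) = 2√(1.32 × 2130) = 106.0 m.
Argument (x−vt)/(2√(Dt)) = (1880 − 1959.6)/106.0 = -0.7509; ½·erfc(-0.7509) = 0.8559.
C = 3050 × 0.8559 = 2610 mg/L.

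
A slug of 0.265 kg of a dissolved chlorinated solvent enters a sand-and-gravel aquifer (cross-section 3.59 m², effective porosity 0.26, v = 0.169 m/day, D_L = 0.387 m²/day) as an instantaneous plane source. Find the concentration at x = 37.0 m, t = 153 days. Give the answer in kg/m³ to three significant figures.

0.00616 kg/m³

For an instantaneous plane source, C(x,t) = M/(n_e·A·√(4πDt)) · exp(−(x−vt)²/(4Dt)), with n_e·A the pore (flow) area.
Plume center vt = 0.169 × 153 = 25.857 m, so the well at 37.0 m is 11.143 m downgradient of the peak.
√(4πDt) = 27.28 m, giving peak height M/(n_e·A·√(4πDt)) = 0.265/(0.26 × 3.59 × 27.28) = 0.01041 kg/m³.
(x−vt)²/(4Dt) = (11.143)²/(4 × 0.387 × 153) = 0.5243; exp(−0.5243) = 0.5920.
C = 0.01041 × 0.5920 = 0.00616 kg/m³.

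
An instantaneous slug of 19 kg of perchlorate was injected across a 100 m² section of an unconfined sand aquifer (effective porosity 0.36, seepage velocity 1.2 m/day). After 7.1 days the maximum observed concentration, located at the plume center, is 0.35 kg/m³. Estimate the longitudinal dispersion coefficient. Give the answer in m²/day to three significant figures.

At the plume center C_max = M/(n_e·A·√(4πDt)), so D = M²/(4πt·(n_e·A·C_max)²).
n_e·A·C_max = 0.36 × 100 × 0.35 = 12.60 kg/m.
D = 19²/(4π × 7.1 × 12.60²) = 0.0255 m²/day.

0.0255 m²/day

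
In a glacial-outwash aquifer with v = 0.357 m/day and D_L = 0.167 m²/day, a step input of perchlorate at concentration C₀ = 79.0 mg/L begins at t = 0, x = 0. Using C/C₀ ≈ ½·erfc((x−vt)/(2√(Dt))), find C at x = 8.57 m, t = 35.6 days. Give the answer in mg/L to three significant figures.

For a continuous step input, C/C₀ ≈ ½·erfc((x−vt)/(2√(Dt))).
vt = 0.357 × 35.6 = 12.7092 m and 2√(Dt) = 2√(0.167 × 35.6) = 4.877 m.
Argument (x−vt)/(2√(Dt)) = (8.57 − 12.7092)/4.877 = -0.8487; ½·erfc(-0.8487) = 0.8850.
C = 79.0 × 0.8850 = 69.9 mg/L.

69.9 mg/L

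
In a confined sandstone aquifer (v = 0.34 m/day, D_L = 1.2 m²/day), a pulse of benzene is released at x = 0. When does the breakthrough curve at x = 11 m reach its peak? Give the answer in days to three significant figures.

23.6 days

For the 1D instantaneous-source solution, setting ∂C/∂t = 0 at fixed x gives v²t² + 2Dt − x² = 0, so t = (√(D² + v²x²) − D)/v².
√(D² + v²x²) = √(1.2² + 0.34² × 11²) = 3.928; v² = 0.1156.
t = (3.928 − 1.2)/0.1156 = 23.6 days (vs. the pure-advection estimate x/v = 32.4 d).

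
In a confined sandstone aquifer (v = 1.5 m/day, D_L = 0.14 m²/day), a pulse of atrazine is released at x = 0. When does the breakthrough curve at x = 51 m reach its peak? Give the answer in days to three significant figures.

33.9 days

For the 1D instantaneous-source solution, setting ∂C/∂t = 0 at fixed x gives v²t² + 2Dt − x² = 0, so t = (√(D² + v²x²) − D)/v².
√(D² + v²x²) = √(0.14² + 1.5² × 51²) = 76.50; v² = 2.25.
t = (76.50 − 0.14)/2.25 = 33.9 days (vs. the pure-advection estimate x/v = 34.0 d).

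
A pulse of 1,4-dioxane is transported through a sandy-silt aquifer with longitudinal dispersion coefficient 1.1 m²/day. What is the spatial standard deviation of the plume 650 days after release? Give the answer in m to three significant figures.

Dispersive spreading gives a Gaussian with σ² = 2Dt; advection only shifts the center.
σ = √(2 × 1.1 × 650) = 37.8 m.

37.8 m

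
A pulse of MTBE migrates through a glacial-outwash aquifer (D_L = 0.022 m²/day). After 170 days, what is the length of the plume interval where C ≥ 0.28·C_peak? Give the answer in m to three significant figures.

The plume is Gaussian with σ = √(2Dt) = √(2 × 0.022 × 170) = 2.735 m.
C/C_peak = exp(−Δx²/(2σ²)) = 0.28 ⇒ Δx = σ·√(−2 ln 0.28) = 2.735 × 1.596 = 4.365 m.
Width = 2Δx = 8.73 m.

8.73 m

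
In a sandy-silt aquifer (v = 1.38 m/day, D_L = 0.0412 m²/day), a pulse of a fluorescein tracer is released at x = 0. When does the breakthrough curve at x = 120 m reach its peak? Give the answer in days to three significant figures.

For the 1D instantaneous-source solution, setting ∂C/∂t = 0 at fixed x gives v²t² + 2Dt − x² = 0, so t = (√(D² + v²x²) − D)/v².
√(D² + v²x²) = √(0.0412² + 1.38² × 120²) = 165.6; v² = 1.9044.
t = (165.6 − 0.0412)/1.9044 = 86.9 days (vs. the pure-advection estimate x/v = 87.0 d).

86.9 days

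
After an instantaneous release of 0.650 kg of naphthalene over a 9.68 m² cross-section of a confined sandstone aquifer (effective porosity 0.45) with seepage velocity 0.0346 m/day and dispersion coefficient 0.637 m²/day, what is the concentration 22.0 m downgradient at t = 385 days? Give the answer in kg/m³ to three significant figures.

For an instantaneous plane source, C(x,t) = M/(n_e·A·√(4πDt)) · exp(−(x−vt)²/(4Dt)), with n_e·A the pore (flow) area.
Plume center vt = 0.0346 × 385 = 13.321 m, so the well at 22.0 m is 8.679 m downgradient of the peak.
√(4πDt) = 55.51 m, giving peak height M/(n_e·A·√(4πDt)) = 0.650/(0.45 × 9.68 × 55.51) = 0.002688 kg/m³.
(x−vt)²/(4Dt) = (8.679)²/(4 × 0.637 × 385) = 0.07679; exp(−0.07679) = 0.9261.
C = 0.002688 × 0.9261 = 0.00249 kg/m³.

0.00249 kg/m³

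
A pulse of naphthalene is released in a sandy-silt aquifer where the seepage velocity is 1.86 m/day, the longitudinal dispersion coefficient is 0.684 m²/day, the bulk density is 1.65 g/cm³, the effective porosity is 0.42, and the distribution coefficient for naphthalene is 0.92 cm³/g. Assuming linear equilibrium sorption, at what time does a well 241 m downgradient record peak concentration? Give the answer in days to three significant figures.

597 days

Retardation factor R = 1 + ρ_b·K_d/n = 1 + 1.65 × 0.92/0.42 = 4.614.
Sorption retards both mechanisms: v_R = v/R = 0.4031 m/day, D_R = D/R = 0.1482 m²/day.
Peak time from v_R²t² + 2D_R t − x² = 0: t = (√(D_R² + v_R²x²) − D_R)/v_R².
√(D_R² + v_R²x²) = √(0.1482² + 0.4031² × 241²) = 97.15; v_R² = 0.1625.
t = (97.15 − 0.1482)/0.1625 = 597 days.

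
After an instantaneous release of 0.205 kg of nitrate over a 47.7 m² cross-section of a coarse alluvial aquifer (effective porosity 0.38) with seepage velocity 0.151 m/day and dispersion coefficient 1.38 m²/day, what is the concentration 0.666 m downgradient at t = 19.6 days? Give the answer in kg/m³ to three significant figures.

0.000584 kg/m³

For an instantaneous plane source, C(x,t) = M/(n_e·A·√(4πDt)) · exp(−(x−vt)²/(4Dt)), with n_e·A the pore (flow) area.
Plume center vt = 0.151 × 19.6 = 2.9596 m, so the well at 0.666 m is 2.2936 m upgradient of the peak.
√(4πDt) = 18.44 m, giving peak height M/(n_e·A·√(4πDt)) = 0.205/(0.38 × 47.7 × 18.44) = 0.0006133 kg/m³.
(x−vt)²/(4Dt) = (-2.2936)²/(4 × 1.38 × 19.6) = 0.04862; exp(−0.04862) = 0.9525.
C = 0.0006133 × 0.9525 = 0.000584 kg/m³.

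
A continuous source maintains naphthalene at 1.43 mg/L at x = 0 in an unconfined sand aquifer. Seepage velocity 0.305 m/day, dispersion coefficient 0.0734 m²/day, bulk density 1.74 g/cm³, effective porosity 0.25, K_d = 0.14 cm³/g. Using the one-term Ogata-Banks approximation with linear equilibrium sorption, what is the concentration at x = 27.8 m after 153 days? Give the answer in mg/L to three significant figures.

0.155 mg/L

Retardation factor R = 1 + ρ_b·K_d/n = 1 + 1.74 × 0.14/0.25 = 1.974.
Sorption retards both mechanisms: v_R = v/R = 0.1545 m/day, D_R = D/R = 0.03718 m²/day.
v_R·t = 0.1545 × 153 = 23.6385 m; 2√(D_R t) = 4.770 m; argument = (27.8 − 23.6385)/4.770 = 0.8724.
C = C₀ × ½·erfc(0.8724) = 1.43 × 0.1086 = 0.155 mg/L.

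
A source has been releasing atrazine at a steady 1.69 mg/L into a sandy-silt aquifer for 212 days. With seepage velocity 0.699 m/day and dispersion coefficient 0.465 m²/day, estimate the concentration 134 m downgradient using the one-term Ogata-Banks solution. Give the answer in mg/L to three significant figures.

For a continuous step input, C/C₀ ≈ ½·erfc((x−vt)/(2√(Dt))).
vt = 0.699 × 212 = 148.188 m and 2√(Dt) = 2√(0.465 × 212) = 19.86 m.
Argument (x−vt)/(2√(Dt)) = (134 − 148.188)/19.86 = -0.7144; ½·erfc(-0.7144) = 0.8438.
C = 1.69 × 0.8438 = 1.43 mg/L.

1.43 mg/L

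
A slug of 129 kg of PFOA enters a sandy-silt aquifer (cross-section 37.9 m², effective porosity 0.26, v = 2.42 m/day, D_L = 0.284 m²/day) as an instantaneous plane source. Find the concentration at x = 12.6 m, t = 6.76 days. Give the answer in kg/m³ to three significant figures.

For an instantaneous plane source, C(x,t) = M/(n_e·A·√(4πDt)) · exp(−(x−vt)²/(4Dt)), with n_e·A the pore (flow) area.
Plume center vt = 2.42 × 6.76 = 16.3592 m, so the well at 12.6 m is 3.7592 m upgradient of the peak.
√(4πDt) = 4.912 m, giving peak height M/(n_e·A·√(4πDt)) = 129/(0.26 × 37.9 × 4.912) = 2.665 kg/m³.
(x−vt)²/(4Dt) = (-3.7592)²/(4 × 0.284 × 6.76) = 1.840; exp(−1.840) = 0.1588.
C = 2.665 × 0.1588 = 0.423 kg/m³.

0.423 kg/m³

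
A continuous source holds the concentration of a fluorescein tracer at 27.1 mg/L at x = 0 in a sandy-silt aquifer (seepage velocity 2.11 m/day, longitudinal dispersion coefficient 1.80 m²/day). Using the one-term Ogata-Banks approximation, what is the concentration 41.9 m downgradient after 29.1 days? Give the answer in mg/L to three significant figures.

26.3 mg/L

For a continuous step input, C/C₀ ≈ ½·erfc((x−vt)/(2√(Dt))).
vt = 2.11 × 29.1 = 61.401 m and 2√(Dt) = 2√(1.80 × 29.1) = 14.47 m.
Argument (x−vt)/(2√(Dt)) = (41.9 − 61.401)/14.47 = -1.348; ½·erfc(-1.348) = 0.9717.
C = 27.1 × 0.9717 = 26.3 mg/L.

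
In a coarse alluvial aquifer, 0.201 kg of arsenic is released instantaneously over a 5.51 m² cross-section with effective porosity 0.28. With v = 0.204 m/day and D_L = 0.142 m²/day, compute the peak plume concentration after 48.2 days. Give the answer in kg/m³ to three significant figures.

The peak of an instantaneous 1D plume sits at x = vt; there the Gaussian factor is 1 and C_max = M/(n_e·A·√(4πDt)), where n_e·A is the pore area the mass is dissolved in.
√(4πDt) = √(4π × 0.142 × 48.2) = 9.274 m, so C_max = 0.201/(0.28 × 5.51 × 9.274) = 0.0140 kg/m³.

0.0140 kg/m³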